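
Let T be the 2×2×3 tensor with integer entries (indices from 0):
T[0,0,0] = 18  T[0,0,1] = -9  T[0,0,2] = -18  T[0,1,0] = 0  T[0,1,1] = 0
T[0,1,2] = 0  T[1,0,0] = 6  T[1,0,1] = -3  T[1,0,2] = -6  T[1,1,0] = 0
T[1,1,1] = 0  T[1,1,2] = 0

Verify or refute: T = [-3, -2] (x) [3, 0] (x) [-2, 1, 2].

No

Reconstruct entry (1,0,0) from the claimed factors: Σₗ aₗ[1]bₗ[0]cₗ[0] = (-2)·(3)·(-2) = 12, but T[1,0,0] = 6. The claim is false.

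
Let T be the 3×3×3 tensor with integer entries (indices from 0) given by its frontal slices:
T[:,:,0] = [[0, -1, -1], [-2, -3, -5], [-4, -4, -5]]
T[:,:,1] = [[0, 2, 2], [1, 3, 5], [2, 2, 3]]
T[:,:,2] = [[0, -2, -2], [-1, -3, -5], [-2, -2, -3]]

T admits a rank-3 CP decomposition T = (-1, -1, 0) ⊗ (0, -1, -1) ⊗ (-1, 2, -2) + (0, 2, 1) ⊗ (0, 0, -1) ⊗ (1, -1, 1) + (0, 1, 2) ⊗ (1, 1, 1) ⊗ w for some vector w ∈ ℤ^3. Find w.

Subtract the known terms from T to get the rank-1 residual R = (0, 1, 2) ⊗ (1, 1, 1) ⊗ w, so R[i,j,k] = a[i]·b[j]·w[k]. Pick indices with nonzero a[1]·b[0] = (1)·(1) = 1. Only the fibre through (1,0,·) is needed: R[1,0,:] = T[1,0,:] − Σₗ aₗ[1]bₗ[0]cₗ = [-2, 1, -1] − (-1)·(0)·(-1, 2, -2) − (2)·(0)·(1, -1, 1) = [-2, 1, -1]. Then w[k] = R[1,0,k] / 1 for each k, giving w = [-2, 1, -1] / 1 = (-2, 1, -1).

w = (-2, 1, -1)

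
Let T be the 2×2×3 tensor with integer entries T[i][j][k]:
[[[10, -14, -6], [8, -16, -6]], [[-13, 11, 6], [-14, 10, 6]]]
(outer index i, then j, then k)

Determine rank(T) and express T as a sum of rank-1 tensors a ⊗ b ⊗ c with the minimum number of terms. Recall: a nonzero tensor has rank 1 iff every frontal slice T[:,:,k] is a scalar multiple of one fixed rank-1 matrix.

Lower bound: the mode-2 unfolding of T (rows indexed by j, columns by (i,k) = (0,0), (0,1), (0,2), (1,0), (1,1), (1,2)) is [[10, -14, -6, -13, 11, 6], [8, -16, -6, -14, 10, 6]].
There the 2×2 minor on rows j ∈ {0, 1}, columns (i,k) ∈ {(0,0), (0,1)} is det [[10, -14], [8, -16]] = -48 ≠ 0, so this unfolding has rank ≥ 2; CP rank is at least every unfolding rank, so rank(T) ≥ 2. (Flattening ranks never certify an upper bound on CP rank; for that we must actually write T with 2 rank-1 terms.)
Upper bound — finding two terms. Write S_k = T[:,:,k] for the frontal slices: S₀ = [[10, 8], [-13, -14]], S₁ = [[-14, -16], [11, 10]], S₂ = [[-6, -6], [6, 6]].
If T = a₁ ⊗ b₁ ⊗ c₁ + a₂ ⊗ b₂ ⊗ c₂ then each S_k = c₁[k]·a₁b₁ᵀ + c₂[k]·a₂b₂ᵀ. S₀ and S₁ are linearly independent, so a₁b₁ᵀ and a₂b₂ᵀ must span the same plane of matrices: they are the rank-1 matrices of the form x·S₀ + y·S₁.
det(x·S₀ + y·S₁) is −36·x² + 36·y² = (-36)·(x − y)(x + y), vanishing at (x:y) = (1:1) and (1:-1).
M₁ = S₀ + S₁ = [[-4, -8], [-2, -4]] = (-2)·[2, 1][1, 2]ᵀ and M₂ = S₀ − S₁ = [[24, 24], [-24, -24]] = 24·[1, -1][1, 1]ᵀ, so take a₁ = [2, 1], b₁ = [1, 2], a₂ = [1, -1], b₂ = [1, 1].
Each slice is an integer combination of E₁ = a₁b₁ᵀ and E₂ = a₂b₂ᵀ: S₀ = −E₁ + 12·E₂, S₁ = −E₁ − 12·E₂, S₂ = −6·E₂; reading off coefficients, c₁ = [-1, -1, 0] and c₂ = [12, -12, -6].
Hence T = [2, 1] ⊗ [1, 2] ⊗ [-1, -1, 0] + [1, -1] ⊗ [1, 1] ⊗ [12, -12, -6], so rank(T) ≤ 2.
These bounds meet, so rank(T) = 2.

rank(T) = 2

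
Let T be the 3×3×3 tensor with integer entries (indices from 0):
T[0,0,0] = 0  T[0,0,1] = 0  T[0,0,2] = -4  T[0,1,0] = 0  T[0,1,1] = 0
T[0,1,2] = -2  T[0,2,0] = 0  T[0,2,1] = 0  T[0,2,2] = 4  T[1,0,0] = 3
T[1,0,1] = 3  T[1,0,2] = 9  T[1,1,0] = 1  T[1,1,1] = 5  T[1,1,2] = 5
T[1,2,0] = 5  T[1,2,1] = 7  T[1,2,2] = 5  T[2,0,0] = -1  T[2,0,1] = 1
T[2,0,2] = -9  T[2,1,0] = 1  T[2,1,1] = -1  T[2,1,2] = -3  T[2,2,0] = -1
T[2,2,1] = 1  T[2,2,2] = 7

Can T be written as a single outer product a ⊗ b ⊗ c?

The mode-1 unfolding of T (rows indexed by i, columns by (j,k) = (0,0), (0,1), (0,2), (1,0), (1,1), (1,2), (2,0), (2,1), (2,2)) is [[0, 0, -4, 0, 0, -2, 0, 0, 4], [3, 3, 9, 1, 5, 5, 5, 7, 5], [-1, 1, -9, 1, -1, -3, -1, 1, 7]].
There the 3×3 minor on rows i ∈ {0, 1, 2}, columns (j,k) ∈ {(0,0), (0,1), (0,2)} is det [[0, 0, -4], [3, 3, 9], [-1, 1, -9]] = -24 ≠ 0, so this unfolding has rank ≥ 3; CP rank is at least every unfolding rank, so rank(T) ≥ 3.
In particular rank(T) ≥ 3 > 1, so T is not rank-1.

No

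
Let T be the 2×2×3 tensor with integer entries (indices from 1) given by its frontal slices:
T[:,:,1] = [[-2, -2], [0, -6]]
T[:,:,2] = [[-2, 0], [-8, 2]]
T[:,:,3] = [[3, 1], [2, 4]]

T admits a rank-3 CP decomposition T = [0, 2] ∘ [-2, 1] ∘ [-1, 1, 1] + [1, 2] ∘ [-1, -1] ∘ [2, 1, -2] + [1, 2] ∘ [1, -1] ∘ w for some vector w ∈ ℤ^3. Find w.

w = [0, -1, 1]

Subtract the known terms from T to get the rank-1 residual R = [1, 2] ∘ [1, -1] ∘ w, so R[i,j,k] = a[i]·b[j]·w[k]. Pick indices with nonzero a[1]·b[1] = (1)·(1) = 1. Only the fibre through (1,1,·) is needed: R[1,1,:] = T[1,1,:] − Σₗ aₗ[1]bₗ[1]cₗ = [-2, -2, 3] − (0)·(-2)·[-1, 1, 1] − (1)·(-1)·[2, 1, -2] = [0, -1, 1]. Then w[k] = R[1,1,k] / 1 for each k, giving w = [0, -1, 1] / 1 = [0, -1, 1].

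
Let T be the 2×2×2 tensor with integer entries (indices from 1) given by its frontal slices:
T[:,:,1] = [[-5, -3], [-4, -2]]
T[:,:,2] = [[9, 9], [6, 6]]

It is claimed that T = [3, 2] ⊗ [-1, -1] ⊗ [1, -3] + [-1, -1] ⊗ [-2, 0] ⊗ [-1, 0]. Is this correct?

Yes

Reconstruct entrywise from the claimed factors. For example, T[1,2,1] = -3 and Σₗ aₗ[1]bₗ[2]cₗ[1] = (3)·(-1)·(1) + (-1)·(0)·(-1) = -3; checking all 8 entries, every one matches. The claim holds.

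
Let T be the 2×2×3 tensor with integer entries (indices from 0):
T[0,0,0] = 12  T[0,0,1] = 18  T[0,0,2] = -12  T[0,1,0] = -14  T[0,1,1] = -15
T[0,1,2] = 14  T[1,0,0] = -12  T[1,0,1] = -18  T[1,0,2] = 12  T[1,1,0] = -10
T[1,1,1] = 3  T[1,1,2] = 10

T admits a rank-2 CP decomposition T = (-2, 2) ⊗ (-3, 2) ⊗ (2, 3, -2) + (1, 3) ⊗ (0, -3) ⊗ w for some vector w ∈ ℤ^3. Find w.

Subtract the known terms from T to get the rank-1 residual R = (1, 3) ⊗ (0, -3) ⊗ w, so R[i,j,k] = a[i]·b[j]·w[k]. Pick indices with nonzero a[0]·b[1] = (1)·(-3) = -3. Only the fibre through (0,1,·) is needed: R[0,1,:] = T[0,1,:] − Σₗ aₗ[0]bₗ[1]cₗ = [-14, -15, 14] − (-2)·(2)·(2, 3, -2) = [-6, -3, 6]. Then w[k] = R[0,1,k] / -3 for each k, giving w = [-6, -3, 6] / -3 = (2, 1, -2).

w = (2, 1, -2)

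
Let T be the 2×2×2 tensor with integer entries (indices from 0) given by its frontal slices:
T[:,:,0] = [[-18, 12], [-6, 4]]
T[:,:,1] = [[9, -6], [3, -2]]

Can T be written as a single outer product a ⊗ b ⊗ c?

The mode-1 fibre T[:,0,0] = [-18, -6] gives a = (3, 1) (primitive direction); the mode-2 fibre T[0,:,0] = [-18, 12] gives b = (3, -2); then c[k] = T[0,0,k] / (a[0]·b[0]) = [-18, 9] / 9 = (-2, 1).
Expanding (3, 1) ⊗ (3, -2) ⊗ (-2, 1) reproduces all 8 entries of T, so T = (3, 1) ⊗ (3, -2) ⊗ (-2, 1) and rank(T) ≤ 1.
Equivalently every frontal slice T[:,:,k] is c[k] times the rank-1 matrix (3, 1) ⊗ (3, -2). So T has rank 1 (it is nonzero).

Yes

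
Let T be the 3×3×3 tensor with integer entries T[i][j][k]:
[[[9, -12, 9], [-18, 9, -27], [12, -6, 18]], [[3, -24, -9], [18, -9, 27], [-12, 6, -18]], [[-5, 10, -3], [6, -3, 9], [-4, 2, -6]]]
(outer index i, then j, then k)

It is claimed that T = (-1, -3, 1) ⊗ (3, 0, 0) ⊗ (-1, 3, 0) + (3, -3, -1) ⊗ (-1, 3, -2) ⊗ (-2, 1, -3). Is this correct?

Reconstruct entrywise from the claimed factors. For example, T[0,2,1] = -6 and Σₗ aₗ[0]bₗ[2]cₗ[1] = (-1)·(0)·(3) + (3)·(-2)·(1) = -6; checking all 27 entries, every one matches. The claim holds.

Yes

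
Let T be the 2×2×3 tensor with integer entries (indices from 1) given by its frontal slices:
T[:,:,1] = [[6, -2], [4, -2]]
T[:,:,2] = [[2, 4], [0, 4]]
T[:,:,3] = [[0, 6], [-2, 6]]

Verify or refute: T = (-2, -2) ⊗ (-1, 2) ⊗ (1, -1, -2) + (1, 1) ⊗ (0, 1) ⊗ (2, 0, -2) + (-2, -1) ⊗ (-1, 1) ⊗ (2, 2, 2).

No

Reconstruct entry (1,2,1) from the claimed factors: Σₗ aₗ[1]bₗ[2]cₗ[1] = (-2)·(2)·(1) + (1)·(1)·(2) + (-2)·(1)·(2) = -6, but T[1,2,1] = -2. The claim is false.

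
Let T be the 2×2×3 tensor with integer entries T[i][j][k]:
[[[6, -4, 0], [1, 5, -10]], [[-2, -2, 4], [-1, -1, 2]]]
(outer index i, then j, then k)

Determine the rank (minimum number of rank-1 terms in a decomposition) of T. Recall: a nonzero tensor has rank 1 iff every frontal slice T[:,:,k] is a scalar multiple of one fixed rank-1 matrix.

Lower bound: the mode-3 unfolding of T (rows indexed by k, columns by (i,j) = (0,0), (0,1), (1,0), (1,1)) is [[6, 1, -2, -1], [-4, 5, -2, -1], [0, -10, 4, 2]].
There the 3×3 minor on rows k ∈ {0, 1, 2}, columns (i,j) ∈ {(0,0), (0,1), (1,0)} is det [[6, 1, -2], [-4, 5, -2], [0, -10, 4]] = -64 ≠ 0, so this unfolding has rank ≥ 3; CP rank is at least every unfolding rank, so rank(T) ≥ 3. (Unfolding ranks only ever bound the CP rank from below — rank(T) can be strictly larger than all of them — so the matching upper bound has to come from an explicit 3-term decomposition.)
Upper bound: T is a sum of 3 rank-1 terms, T = [1, -1] ∘ [2, 1] ∘ [1, 1, -2] + [1, 0] ∘ [1, -1] ∘ [0, -4, 8] + [1, 0] ∘ [1, 0] ∘ [4, -2, -4] (one valid choice — decompositions are not unique — normalised so each a, b is primitive with positive first nonzero entry; check it by expanding all entries), so rank(T) ≤ 3.
These bounds meet, so rank(T) = 3.

3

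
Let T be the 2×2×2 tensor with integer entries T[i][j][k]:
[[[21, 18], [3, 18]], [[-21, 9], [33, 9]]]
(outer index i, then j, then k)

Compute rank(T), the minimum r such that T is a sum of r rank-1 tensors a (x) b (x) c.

2

Lower bound: the mode-3 unfolding of T (rows indexed by k, columns by (i,j) = (0,0), (0,1), (1,0), (1,1)) is [[21, 3, -21, 33], [18, 18, 9, 9]].
There the 2×2 minor on rows k ∈ {0, 1}, columns (i,j) ∈ {(0,0), (0,1)} is det [[21, 3], [18, 18]] = 324 ≠ 0, so this unfolding has rank ≥ 2; CP rank is at least every unfolding rank, so rank(T) ≥ 2. (Flattening ranks never certify an upper bound on CP rank; for that we must actually write T with 2 rank-1 terms.)
Upper bound — finding two terms. Write S_k = T[:,:,k] for the frontal slices: S₀ = [[21, 3], [-21, 33]], S₁ = [[18, 18], [9, 9]].
If T = a₁ (x) b₁ (x) c₁ + a₂ (x) b₂ (x) c₂ then each S_k = c₁[k]·a₁b₁ᵀ + c₂[k]·a₂b₂ᵀ. S₀ and S₁ are linearly independent, so a₁b₁ᵀ and a₂b₂ᵀ must span the same plane of matrices: they are the rank-1 matrices of the form x·S₀ + y·S₁.
det(x·S₀ + y·S₁) is 756·x² + 1134·xy = 378·(2·x + 3·y)(x), vanishing at (x:y) = (3:-2) and (0:1).
M₁ = 3·S₀ − 2·S₁ = [[27, -27], [-81, 81]] = 27·[1, -3][1, -1]ᵀ and M₂ = S₁ = [[18, 18], [9, 9]] = 9·[2, 1][1, 1]ᵀ, so take a₁ = [1, -3], b₁ = [1, -1], a₂ = [2, 1], b₂ = [1, 1].
Each slice is an integer combination of E₁ = a₁b₁ᵀ and E₂ = a₂b₂ᵀ: S₀ = 9·E₁ + 6·E₂, S₁ = 9·E₂; reading off coefficients, c₁ = [9, 0] and c₂ = [6, 9].
Hence T = [1, -3] (x) [1, -1] (x) [9, 0] + [2, 1] (x) [1, 1] (x) [6, 9], so rank(T) ≤ 2.
These bounds meet, so rank(T) = 2.
Check entry T[1,0,1] = 9: (-3)·(1)·(0) + (1)·(1)·(9) = 9.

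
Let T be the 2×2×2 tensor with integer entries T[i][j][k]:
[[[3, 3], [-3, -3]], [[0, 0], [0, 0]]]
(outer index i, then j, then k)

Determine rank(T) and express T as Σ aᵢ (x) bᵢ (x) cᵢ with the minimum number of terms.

Lower bound: T ≠ 0 (e.g. T[0,0,0] = 3), so rank(T) ≥ 1.
Upper bound: the mode-1 fibre T[:,0,0] = [3, 0] gives a = (1, 0) (primitive direction); the mode-2 fibre T[0,:,0] = [3, -3] gives b = (1, -1); then c[k] = T[0,0,k] / (a[0]·b[0]) = [3, 3] / 1 = (3, 3).
Expanding (1, 0) (x) (1, -1) (x) (3, 3) reproduces all 8 entries of T, so T = (1, 0) (x) (1, -1) (x) (3, 3) and rank(T) ≤ 1.
These bounds meet, so rank(T) = 1.

rank(T) = 1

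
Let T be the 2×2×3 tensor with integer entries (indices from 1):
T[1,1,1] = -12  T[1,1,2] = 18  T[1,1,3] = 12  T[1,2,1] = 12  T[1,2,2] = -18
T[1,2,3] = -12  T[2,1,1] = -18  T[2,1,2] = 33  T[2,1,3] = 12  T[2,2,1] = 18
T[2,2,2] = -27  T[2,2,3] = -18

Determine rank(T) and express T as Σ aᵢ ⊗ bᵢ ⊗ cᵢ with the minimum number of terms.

Lower bound: in the mode-1 unfolding of T (rows indexed by i, columns by (j,k)) the 2×2 minor on rows i ∈ {1, 2}, columns (j,k) ∈ {(1,1), (1,2)} is det [[-12, 18], [-18, 33]] = -72 ≠ 0, so that unfolding has rank ≥ 2 and hence rank(T) ≥ 2 (CP rank is at least every unfolding rank, though it can be larger).
Upper bound: with S_k = T[:,:,k], the two rank-1 terms a₁b₁ᵀ, a₂b₂ᵀ are the rank-1 members of the pencil x·S₁ + y·S₂.
det(x·S₁ + y·S₂) is −72·xy + 108·y² = (-36)·(2·x − 3·y)(y), vanishing at (x:y) = (3:2) and (1:0).
M₁ = 3·S₁ + 2·S₂ = [[0, 0], [12, 0]] = 12·[0, 1][1, 0]ᵀ and M₂ = S₁ = [[-12, 12], [-18, 18]] = (-6)·[2, 3][1, -1]ᵀ, so take a₁ = [0, 1], b₁ = [1, 0], a₂ = [2, 3], b₂ = [1, -1].
Each slice is an integer combination of E₁ = a₁b₁ᵀ and E₂ = a₂b₂ᵀ: S₁ = −6·E₂, S₂ = 6·E₁ + 9·E₂, S₃ = −6·E₁ + 6·E₂; reading off coefficients, c₁ = [0, 6, -6] and c₂ = [-6, 9, 6].
Hence T = [0, 1] ⊗ [1, 0] ⊗ [0, 6, -6] + [2, 3] ⊗ [1, -1] ⊗ [-6, 9, 6], so rank(T) ≤ 2.
These bounds meet, so rank(T) = 2.

rank(T) = 2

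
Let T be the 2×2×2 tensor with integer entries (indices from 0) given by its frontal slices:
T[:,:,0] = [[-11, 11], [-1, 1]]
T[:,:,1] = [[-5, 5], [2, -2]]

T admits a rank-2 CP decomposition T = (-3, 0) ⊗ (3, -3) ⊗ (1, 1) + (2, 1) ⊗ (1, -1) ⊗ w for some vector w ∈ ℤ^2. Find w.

Subtract the known terms from T to get the rank-1 residual R = (2, 1) ⊗ (1, -1) ⊗ w, so R[i,j,k] = a[i]·b[j]·w[k]. Pick indices with nonzero a[0]·b[0] = (2)·(1) = 2. Only the fibre through (0,0,·) is needed: R[0,0,:] = T[0,0,:] − Σₗ aₗ[0]bₗ[0]cₗ = [-11, -5] − (-3)·(3)·(1, 1) = [-2, 4]. Then w[k] = R[0,0,k] / 2 for each k, giving w = [-2, 4] / 2 = (-1, 2).

w = (-1, 2)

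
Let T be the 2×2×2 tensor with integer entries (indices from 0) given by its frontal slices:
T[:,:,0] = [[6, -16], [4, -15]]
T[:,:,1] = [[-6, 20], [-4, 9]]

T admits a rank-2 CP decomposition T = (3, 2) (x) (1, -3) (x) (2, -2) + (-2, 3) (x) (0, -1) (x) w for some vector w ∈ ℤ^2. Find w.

Subtract the known terms from T to get the rank-1 residual R = (-2, 3) (x) (0, -1) (x) w, so R[i,j,k] = a[i]·b[j]·w[k]. Pick indices with nonzero a[0]·b[1] = (-2)·(-1) = 2. Only the fibre through (0,1,·) is needed: R[0,1,:] = T[0,1,:] − Σₗ aₗ[0]bₗ[1]cₗ = [-16, 20] − (3)·(-3)·(2, -2) = [2, 2]. Then w[k] = R[0,1,k] / 2 for each k, giving w = [2, 2] / 2 = (1, 1).

w = (1, 1)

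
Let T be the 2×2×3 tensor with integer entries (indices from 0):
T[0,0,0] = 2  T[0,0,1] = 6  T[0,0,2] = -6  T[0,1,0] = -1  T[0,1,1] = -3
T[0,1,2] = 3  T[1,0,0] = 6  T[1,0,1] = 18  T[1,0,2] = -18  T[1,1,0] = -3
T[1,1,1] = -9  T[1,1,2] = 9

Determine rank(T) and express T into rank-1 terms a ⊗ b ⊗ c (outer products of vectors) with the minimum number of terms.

Lower bound: T ≠ 0 (e.g. T[0,0,0] = 2), so rank(T) ≥ 1.
Upper bound: if T = a ⊗ b ⊗ c then every fibre of T is a multiple of the corresponding factor, so read the factors off the fibres through the nonzero entry T[0,0,0] = 2.
The mode-1 fibre T[:,0,0] = [2, 6] gives a = [1, 3] (primitive direction); the mode-2 fibre T[0,:,0] = [2, -1] gives b = [2, -1]; then c[k] = T[0,0,k] / (a[0]·b[0]) = [2, 6, -6] / 2 = [1, 3, -3].
Expanding [1, 3] ⊗ [2, -1] ⊗ [1, 3, -3] reproduces all 12 entries of T, so T = [1, 3] ⊗ [2, -1] ⊗ [1, 3, -3] and rank(T) ≤ 1.
These bounds meet, so rank(T) = 1.

rank(T) = 1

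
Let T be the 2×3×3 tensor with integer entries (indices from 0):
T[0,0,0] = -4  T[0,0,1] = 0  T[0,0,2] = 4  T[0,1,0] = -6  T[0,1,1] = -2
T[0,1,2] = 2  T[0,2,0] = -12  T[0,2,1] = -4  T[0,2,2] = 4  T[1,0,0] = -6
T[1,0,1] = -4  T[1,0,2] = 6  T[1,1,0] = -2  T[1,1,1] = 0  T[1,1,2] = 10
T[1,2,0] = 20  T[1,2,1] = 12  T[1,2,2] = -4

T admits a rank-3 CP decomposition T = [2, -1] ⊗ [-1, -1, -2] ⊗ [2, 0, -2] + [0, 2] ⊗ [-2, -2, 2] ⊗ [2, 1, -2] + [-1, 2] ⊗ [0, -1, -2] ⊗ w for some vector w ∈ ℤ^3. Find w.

Subtract the known terms from T to get the rank-1 residual R = [-1, 2] ⊗ [0, -1, -2] ⊗ w, so R[i,j,k] = a[i]·b[j]·w[k]. Pick indices with nonzero a[0]·b[1] = (-1)·(-1) = 1. Only the fibre through (0,1,·) is needed: R[0,1,:] = T[0,1,:] − Σₗ aₗ[0]bₗ[1]cₗ = [-6, -2, 2] − (2)·(-1)·[2, 0, -2] − (0)·(-2)·[2, 1, -2] = [-2, -2, -2]. Then w[k] = R[0,1,k] / 1 for each k, giving w = [-2, -2, -2] / 1 = [-2, -2, -2].

w = [-2, -2, -2]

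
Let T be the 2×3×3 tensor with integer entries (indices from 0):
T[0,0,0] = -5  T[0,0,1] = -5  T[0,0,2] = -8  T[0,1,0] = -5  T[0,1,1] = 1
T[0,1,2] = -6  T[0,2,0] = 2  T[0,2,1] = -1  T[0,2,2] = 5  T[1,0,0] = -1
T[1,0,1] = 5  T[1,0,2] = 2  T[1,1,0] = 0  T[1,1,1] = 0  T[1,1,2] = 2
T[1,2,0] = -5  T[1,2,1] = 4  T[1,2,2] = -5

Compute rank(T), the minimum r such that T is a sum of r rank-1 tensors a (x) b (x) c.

3

Lower bound: the mode-3 unfolding of T (rows indexed by k, columns by (i,j) = (0,0), (0,1), (0,2), (1,0), (1,1), (1,2)) is [[-5, -5, 2, -1, 0, -5], [-5, 1, -1, 5, 0, 4], [-8, -6, 5, 2, 2, -5]].
There the 3×3 minor on rows k ∈ {0, 1, 2}, columns (i,j) ∈ {(0,0), (0,1), (0,2)} is det [[-5, -5, 2], [-5, 1, -1], [-8, -6, 5]] = -84 ≠ 0, so this unfolding has rank ≥ 3; CP rank is at least every unfolding rank, so rank(T) ≥ 3. (Unfolding ranks only ever bound the CP rank from below — rank(T) can be strictly larger than all of them — so the matching upper bound has to come from an explicit 3-term decomposition.)
Upper bound: T is a sum of 3 rank-1 terms, T = [1, -1] (x) [1, -1, 2] (x) [1, -2, 1] + [1, 1] (x) [1, 1, 1] (x) [-2, 1, -1] + [2, -1] (x) [2, 1, -1] (x) [-1, -1, -2] (one valid choice — decompositions are not unique — normalised so each a, b is primitive with positive first nonzero entry; check it by expanding all entries), so rank(T) ≤ 3.
These bounds meet, so rank(T) = 3.
Check entry T[0,2,1] = -1: (1)·(2)·(-2) + (1)·(1)·(1) + (2)·(-1)·(-1) = -1.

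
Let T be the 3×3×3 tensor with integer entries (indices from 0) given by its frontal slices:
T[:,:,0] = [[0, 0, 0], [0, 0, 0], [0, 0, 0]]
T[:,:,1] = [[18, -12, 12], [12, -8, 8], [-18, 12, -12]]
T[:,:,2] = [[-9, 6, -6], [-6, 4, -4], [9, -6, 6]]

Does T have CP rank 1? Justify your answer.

Yes

If T = a ⊗ b ⊗ c then every fibre of T is a multiple of the corresponding factor, so read the factors off the fibres through the nonzero entry T[0,0,1] = 18.
The mode-1 fibre T[:,0,1] = [18, 12, -18] gives a = [3, 2, -3] (primitive direction); the mode-2 fibre T[0,:,1] = [18, -12, 12] gives b = [3, -2, 2]; then c[k] = T[0,0,k] / (a[0]·b[0]) = [0, 18, -9] / 9 = [0, 2, -1].
Expanding [3, 2, -3] ⊗ [3, -2, 2] ⊗ [0, 2, -1] reproduces all 27 entries of T, so T = [3, 2, -3] ⊗ [3, -2, 2] ⊗ [0, 2, -1] and rank(T) ≤ 1.
Equivalently every frontal slice T[:,:,k] is c[k] times the rank-1 matrix [3, 2, -3] ⊗ [3, -2, 2]. So T has rank 1 (it is nonzero).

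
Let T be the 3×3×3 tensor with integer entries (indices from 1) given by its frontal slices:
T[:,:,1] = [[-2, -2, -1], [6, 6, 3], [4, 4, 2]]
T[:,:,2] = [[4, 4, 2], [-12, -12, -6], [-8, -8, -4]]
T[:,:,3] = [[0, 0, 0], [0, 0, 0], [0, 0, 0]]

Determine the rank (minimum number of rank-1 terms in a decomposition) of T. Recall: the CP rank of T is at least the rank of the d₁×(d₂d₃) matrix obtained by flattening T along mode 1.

1

Lower bound: T ≠ 0 (e.g. T[1,1,1] = -2), so rank(T) ≥ 1.
Upper bound: if T = a ⊗ b ⊗ c then every fibre of T is a multiple of the corresponding factor, so read the factors off the fibres through the nonzero entry T[1,1,1] = -2.
The mode-1 fibre T[:,1,1] = [-2, 6, 4] gives a = [1, -3, -2] (primitive direction); the mode-2 fibre T[1,:,1] = [-2, -2, -1] gives b = [2, 2, 1]; then c[k] = T[1,1,k] / (a[1]·b[1]) = [-2, 4, 0] / 2 = [-1, 2, 0].
Expanding [1, -3, -2] ⊗ [2, 2, 1] ⊗ [-1, 2, 0] reproduces all 27 entries of T, so T = [1, -3, -2] ⊗ [2, 2, 1] ⊗ [-1, 2, 0] and rank(T) ≤ 1.
These bounds meet, so rank(T) = 1.
Check entry T[3,3,3] = 0: (-2)·(1)·(0) = 0.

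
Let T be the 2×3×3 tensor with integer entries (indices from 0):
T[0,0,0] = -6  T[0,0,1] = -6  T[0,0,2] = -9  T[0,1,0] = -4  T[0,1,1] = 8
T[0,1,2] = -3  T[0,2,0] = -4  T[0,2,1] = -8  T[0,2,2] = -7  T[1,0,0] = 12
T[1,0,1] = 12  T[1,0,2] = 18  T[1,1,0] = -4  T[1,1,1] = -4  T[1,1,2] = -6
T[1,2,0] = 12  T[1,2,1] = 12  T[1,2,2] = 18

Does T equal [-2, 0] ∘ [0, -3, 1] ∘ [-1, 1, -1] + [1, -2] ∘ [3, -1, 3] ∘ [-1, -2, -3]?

No

Reconstruct entry (0,0,0) from the claimed factors: Σₗ aₗ[0]bₗ[0]cₗ[0] = (-2)·(0)·(-1) + (1)·(3)·(-1) = -3, but T[0,0,0] = -6. The claim is false.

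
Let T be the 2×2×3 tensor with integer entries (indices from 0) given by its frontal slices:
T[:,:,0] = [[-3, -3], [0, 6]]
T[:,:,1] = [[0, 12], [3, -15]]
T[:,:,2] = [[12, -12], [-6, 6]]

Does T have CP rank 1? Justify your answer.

No

The mode-2 unfolding of T (rows indexed by j, columns by (i,k) = (0,0), (0,1), (0,2), (1,0), (1,1), (1,2)) is [[-3, 0, 12, 0, 3, -6], [-3, 12, -12, 6, -15, 6]].
There the 2×2 minor on rows j ∈ {0, 1}, columns (i,k) ∈ {(0,0), (0,1)} is det [[-3, 0], [-3, 12]] = -36 ≠ 0, so this unfolding has rank ≥ 2; CP rank is at least every unfolding rank, so rank(T) ≥ 2.
In particular rank(T) ≥ 2 > 1, so T is not rank-1.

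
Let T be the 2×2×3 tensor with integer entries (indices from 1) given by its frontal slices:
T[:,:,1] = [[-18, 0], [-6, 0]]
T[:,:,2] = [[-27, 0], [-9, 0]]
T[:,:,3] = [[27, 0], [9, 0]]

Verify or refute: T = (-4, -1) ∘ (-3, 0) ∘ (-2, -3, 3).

Reconstruct entry (1,1,1) from the claimed factors: Σₗ aₗ[1]bₗ[1]cₗ[1] = (-4)·(-3)·(-2) = -24, but T[1,1,1] = -18. The claim is false.

No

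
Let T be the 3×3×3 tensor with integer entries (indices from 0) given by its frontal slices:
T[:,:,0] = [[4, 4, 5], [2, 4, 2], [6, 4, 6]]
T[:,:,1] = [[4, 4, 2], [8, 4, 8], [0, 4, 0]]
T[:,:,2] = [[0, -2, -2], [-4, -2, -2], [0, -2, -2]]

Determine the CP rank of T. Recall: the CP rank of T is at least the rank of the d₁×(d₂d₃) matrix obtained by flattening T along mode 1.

Lower bound: the mode-1 unfolding of T (rows indexed by i, columns by (j,k) = (0,0), (0,1), (0,2), (1,0), (1,1), (1,2), (2,0), (2,1), (2,2)) is [[4, 4, 0, 4, 4, -2, 5, 2, -2], [2, 8, -4, 4, 4, -2, 2, 8, -2], [6, 0, 0, 4, 4, -2, 6, 0, -2]].
There the 3×3 minor on rows i ∈ {0, 1, 2}, columns (j,k) ∈ {(0,0), (0,1), (0,2)} is det [[4, 4, 0], [2, 8, -4], [6, 0, 0]] = -96 ≠ 0, so this unfolding has rank ≥ 3; CP rank is at least every unfolding rank, so rank(T) ≥ 3. (Unfolding ranks only ever bound the CP rank from below — rank(T) can be strictly larger than all of them — so the matching upper bound has to come from an explicit 3-term decomposition.)
Upper bound: T is a sum of 3 rank-1 terms, T = [1, -2, 2] ⊗ [2, 0, 1] ⊗ [1, -2, 0] + [1, -1, 1] ⊗ [1, 0, 0] ⊗ [-2, 4, 2] + [1, 1, 1] ⊗ [1, 1, 1] ⊗ [4, 4, -2] (written with every a and b primitive with positive leading entry and the scale carried by c; CP decompositions are not unique, and this one is verified by expanding entrywise), so rank(T) ≤ 3.
These bounds meet, so rank(T) = 3.

3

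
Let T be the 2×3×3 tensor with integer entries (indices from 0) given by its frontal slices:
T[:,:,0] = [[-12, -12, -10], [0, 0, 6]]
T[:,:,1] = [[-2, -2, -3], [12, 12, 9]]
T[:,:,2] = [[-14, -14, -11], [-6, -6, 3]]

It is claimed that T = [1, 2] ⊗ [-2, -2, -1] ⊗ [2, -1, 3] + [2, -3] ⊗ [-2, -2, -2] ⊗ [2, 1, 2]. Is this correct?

Reconstruct entry (1,0,0) from the claimed factors: Σₗ aₗ[1]bₗ[0]cₗ[0] = (2)·(-2)·(2) + (-3)·(-2)·(2) = 4, but T[1,0,0] = 0. The claim is false.

No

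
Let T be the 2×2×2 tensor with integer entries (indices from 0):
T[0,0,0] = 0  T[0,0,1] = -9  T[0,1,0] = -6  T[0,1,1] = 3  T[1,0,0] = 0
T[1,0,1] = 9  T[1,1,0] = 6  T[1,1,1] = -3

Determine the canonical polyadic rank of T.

Lower bound: the mode-3 unfolding of T (rows indexed by k, columns by (i,j) = (0,0), (0,1), (1,0), (1,1)) is [[0, -6, 0, 6], [-9, 3, 9, -3]].
There the 2×2 minor on rows k ∈ {0, 1}, columns (i,j) ∈ {(0,0), (0,1)} is det [[0, -6], [-9, 3]] = -54 ≠ 0, so this unfolding has rank ≥ 2; CP rank is at least every unfolding rank, so rank(T) ≥ 2. (This is only a lower bound: in general the CP rank may exceed every unfolding rank, so we still need to exhibit 2 rank-1 terms summing to T.)
Upper bound — finding two terms. Every mode-1 slice of T is a multiple of one matrix: T[i,:,:] = a[i]·M with a = [1, -1] and M = [[0, -9], [-6, 3]] (rows indexed by j, columns by k). So it suffices to write M as a sum of two rank-1 matrices.
Splitting M by its rows (j = 0, 1), M = [1, 0][0, -9]ᵀ + [0, 1][-6, 3]ᵀ.
Hence T = [1, -1] ⊗ [1, 0] ⊗ [0, -9] + [1, -1] ⊗ [0, 1] ⊗ [-6, 3], so rank(T) ≤ 2.
These bounds meet, so rank(T) = 2.
Check entry T[0,0,1] = -9: (1)·(1)·(-9) + (1)·(0)·(3) = -9.

2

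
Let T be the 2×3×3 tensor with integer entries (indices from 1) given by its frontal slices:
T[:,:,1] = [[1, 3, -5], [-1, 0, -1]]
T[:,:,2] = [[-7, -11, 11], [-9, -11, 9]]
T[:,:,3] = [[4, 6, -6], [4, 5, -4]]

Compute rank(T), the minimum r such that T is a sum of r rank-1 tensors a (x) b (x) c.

Lower bound: the mode-3 unfolding of T (rows indexed by k, columns by (i,j) = (1,1), (1,2), (1,3), (2,1), (2,2), (2,3)) is [[1, 3, -5, -1, 0, -1], [-7, -11, 11, -9, -11, 9], [4, 6, -6, 4, 5, -4]].
There the 3×3 minor on rows k ∈ {1, 2, 3}, columns (i,j) ∈ {(1,1), (1,2), (1,3)} is det [[1, 3, -5], [-7, -11, 11], [4, 6, -6]] = -4 ≠ 0, so this unfolding has rank ≥ 3; CP rank is at least every unfolding rank, so rank(T) ≥ 3. (This is only a lower bound: in general the CP rank may exceed every unfolding rank, so we still need to exhibit 3 rank-1 terms summing to T.)
Upper bound: T is a sum of 3 rank-1 terms, T = [1, -1] (x) [1, 1, -1] (x) [1, 1, 0] + [1, 1] (x) [2, 2, -1] (x) [0, -4, 2] + [2, 1] (x) [0, 1, -2] (x) [1, -2, 1] (written with every a and b primitive with positive leading entry and the scale carried by c; CP decompositions are not unique, and this one is verified by expanding entrywise), so rank(T) ≤ 3.
These bounds meet, so rank(T) = 3.

3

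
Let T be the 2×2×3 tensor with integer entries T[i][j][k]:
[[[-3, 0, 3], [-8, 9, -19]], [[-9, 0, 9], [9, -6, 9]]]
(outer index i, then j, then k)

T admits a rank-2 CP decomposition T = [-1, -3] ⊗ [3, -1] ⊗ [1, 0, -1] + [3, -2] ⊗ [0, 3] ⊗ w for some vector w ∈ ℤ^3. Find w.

w = [-1, 1, -2]

Subtract the known terms from T to get the rank-1 residual R = [3, -2] ⊗ [0, 3] ⊗ w, so R[i,j,k] = a[i]·b[j]·w[k]. Pick indices with nonzero a[0]·b[1] = (3)·(3) = 9. Only the fibre through (0,1,·) is needed: R[0,1,:] = T[0,1,:] − Σₗ aₗ[0]bₗ[1]cₗ = [-8, 9, -19] − (-1)·(-1)·[1, 0, -1] = [-9, 9, -18]. Then w[k] = R[0,1,k] / 9 for each k, giving w = [-9, 9, -18] / 9 = [-1, 1, -2].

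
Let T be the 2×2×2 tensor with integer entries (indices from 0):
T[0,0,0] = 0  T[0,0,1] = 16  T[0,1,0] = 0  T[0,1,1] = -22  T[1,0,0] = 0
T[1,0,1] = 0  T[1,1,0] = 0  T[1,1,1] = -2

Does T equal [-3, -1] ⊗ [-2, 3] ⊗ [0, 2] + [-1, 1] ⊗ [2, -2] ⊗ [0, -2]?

Yes

Reconstruct entrywise from the claimed factors. For example, T[0,1,1] = -22 and Σₗ aₗ[0]bₗ[1]cₗ[1] = (-3)·(3)·(2) + (-1)·(-2)·(-2) = -22; checking all 8 entries, every one matches. The claim holds.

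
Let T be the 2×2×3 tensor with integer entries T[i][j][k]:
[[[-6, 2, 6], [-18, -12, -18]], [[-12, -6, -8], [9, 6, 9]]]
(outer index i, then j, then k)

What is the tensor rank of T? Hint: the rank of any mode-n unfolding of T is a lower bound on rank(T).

Lower bound: the mode-3 unfolding of T (rows indexed by k, columns by (i,j) = (0,0), (0,1), (1,0), (1,1)) is [[-6, -18, -12, 9], [2, -12, -6, 6], [6, -18, -8, 9]].
There the 2×2 minor on rows k ∈ {0, 1}, columns (i,j) ∈ {(0,0), (0,1)} is det [[-6, -18], [2, -12]] = 108 ≠ 0, so this unfolding has rank ≥ 2; CP rank is at least every unfolding rank, so rank(T) ≥ 2. (Flattening ranks never certify an upper bound on CP rank; for that we must actually write T with 2 rank-1 terms.)
Upper bound — finding two terms. Write S_k = T[:,:,k] for the frontal slices: S₀ = [[-6, -18], [-12, 9]], S₁ = [[2, -12], [-6, 6]], S₂ = [[6, -18], [-8, 9]].
If T = a₁ ⊗ b₁ ⊗ c₁ + a₂ ⊗ b₂ ⊗ c₂ then each S_k = c₁[k]·a₁b₁ᵀ + c₂[k]·a₂b₂ᵀ. S₀ and S₁ are linearly independent, so a₁b₁ᵀ and a₂b₂ᵀ must span the same plane of matrices: they are the rank-1 matrices of the form x·S₀ + y·S₁.
det(x·S₀ + y·S₁) is −270·x² − 270·xy − 60·y² = (-30)·(3·x + 2·y)(3·x + y), vanishing at (x:y) = (2:-3) and (1:-3).
M₁ = 2·S₀ − 3·S₁ = [[-18, 0], [-6, 0]] = (-6)·[3, 1][1, 0]ᵀ and M₂ = S₀ − 3·S₁ = [[-12, 18], [6, -9]] = (-3)·[2, -1][2, -3]ᵀ, so take a₁ = [3, 1], b₁ = [1, 0], a₂ = [2, -1], b₂ = [2, -3].
Each slice is an integer combination of E₁ = a₁b₁ᵀ and E₂ = a₂b₂ᵀ: S₀ = −6·E₁ + 3·E₂, S₁ = −2·E₁ + 2·E₂, S₂ = −2·E₁ + 3·E₂; reading off coefficients, c₁ = [-6, -2, -2] and c₂ = [3, 2, 3].
Hence T = [3, 1] ⊗ [1, 0] ⊗ [-6, -2, -2] + [2, -1] ⊗ [2, -3] ⊗ [3, 2, 3], so rank(T) ≤ 2.
These bounds meet, so rank(T) = 2.

2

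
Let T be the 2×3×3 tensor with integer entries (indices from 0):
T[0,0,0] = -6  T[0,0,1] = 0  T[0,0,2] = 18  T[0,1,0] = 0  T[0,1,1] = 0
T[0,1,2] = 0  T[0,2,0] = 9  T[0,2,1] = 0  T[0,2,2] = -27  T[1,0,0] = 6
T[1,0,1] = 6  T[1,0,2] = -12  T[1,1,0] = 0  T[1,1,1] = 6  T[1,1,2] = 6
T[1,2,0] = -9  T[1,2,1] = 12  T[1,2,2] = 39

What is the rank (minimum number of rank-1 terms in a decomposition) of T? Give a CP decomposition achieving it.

Lower bound: the mode-3 unfolding of T (rows indexed by k, columns by (i,j) = (0,0), (0,1), (0,2), (1,0), (1,1), (1,2)) is [[-6, 0, 9, 6, 0, -9], [0, 0, 0, 6, 6, 12], [18, 0, -27, -12, 6, 39]].
There the 2×2 minor on rows k ∈ {0, 1}, columns (i,j) ∈ {(0,0), (1,0)} is det [[-6, 6], [0, 6]] = -36 ≠ 0, so this unfolding has rank ≥ 2; CP rank is at least every unfolding rank, so rank(T) ≥ 2. (This is only a lower bound: in general the CP rank may exceed every unfolding rank, so we still need to exhibit 2 rank-1 terms summing to T.)
Upper bound — finding two terms. Write S_k = T[:,:,k] for the frontal slices: S₀ = [[-6, 0, 9], [6, 0, -9]], S₁ = [[0, 0, 0], [6, 6, 12]], S₂ = [[18, 0, -27], [-12, 6, 39]].
If T = a₁ ⊗ b₁ ⊗ c₁ + a₂ ⊗ b₂ ⊗ c₂ then each S_k = c₁[k]·a₁b₁ᵀ + c₂[k]·a₂b₂ᵀ. S₀ and S₁ are linearly independent, so a₁b₁ᵀ and a₂b₂ᵀ must span the same plane of matrices: they are the rank-1 matrices of the form x·S₀ + y·S₁.
The 2×2 minor of x·S₀ + y·S₁ on rows {0,1}, columns {0,1} is −36·xy = (-36)·(y)(x), vanishing at (x:y) = (1:0) and (0:1).
M₁ = S₀ = [[-6, 0, 9], [6, 0, -9]] = (-3)·[1, -1][2, 0, -3]ᵀ and M₂ = S₁ = [[0, 0, 0], [6, 6, 12]] = 6·[0, 1][1, 1, 2]ᵀ, so take a₁ = [1, -1], b₁ = [2, 0, -3], a₂ = [0, 1], b₂ = [1, 1, 2].
Each slice is an integer combination of E₁ = a₁b₁ᵀ and E₂ = a₂b₂ᵀ: S₀ = −3·E₁, S₁ = 6·E₂, S₂ = 9·E₁ + 6·E₂; reading off coefficients, c₁ = [-3, 0, 9] and c₂ = [0, 6, 6].
Hence T = [1, -1] ⊗ [2, 0, -3] ⊗ [-3, 0, 9] + [0, 1] ⊗ [1, 1, 2] ⊗ [0, 6, 6], so rank(T) ≤ 2.
These bounds meet, so rank(T) = 2.

rank(T) = 2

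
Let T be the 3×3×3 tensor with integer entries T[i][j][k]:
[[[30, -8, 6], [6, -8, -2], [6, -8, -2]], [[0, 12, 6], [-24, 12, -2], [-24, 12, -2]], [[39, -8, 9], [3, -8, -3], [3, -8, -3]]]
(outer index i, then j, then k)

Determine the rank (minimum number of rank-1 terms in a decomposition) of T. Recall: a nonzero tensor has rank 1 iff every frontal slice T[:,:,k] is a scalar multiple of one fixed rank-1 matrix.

Lower bound: the mode-2 unfolding of T (rows indexed by j, columns by (i,k) = (0,0), (0,1), (0,2), (1,0), (1,1), (1,2), (2,0), (2,1), (2,2)) is [[30, -8, 6, 0, 12, 6, 39, -8, 9], [6, -8, -2, -24, 12, -2, 3, -8, -3], [6, -8, -2, -24, 12, -2, 3, -8, -3]].
There the 2×2 minor on rows j ∈ {0, 1}, columns (i,k) ∈ {(0,0), (0,1)} is det [[30, -8], [6, -8]] = -192 ≠ 0, so this unfolding has rank ≥ 2; CP rank is at least every unfolding rank, so rank(T) ≥ 2. (Flattening ranks never certify an upper bound on CP rank; for that we must actually write T with 2 rank-1 terms.)
Upper bound — finding two terms. Write S_k = T[:,:,k] for the frontal slices: S₀ = [[30, 6, 6], [0, -24, -24], [39, 3, 3]], S₁ = [[-8, -8, -8], [12, 12, 12], [-8, -8, -8]], S₂ = [[6, -2, -2], [6, -2, -2], [9, -3, -3]].
If T = a₁ (x) b₁ (x) c₁ + a₂ (x) b₂ (x) c₂ then each S_k = c₁[k]·a₁b₁ᵀ + c₂[k]·a₂b₂ᵀ. S₀ and S₁ are linearly independent, so a₁b₁ᵀ and a₂b₂ᵀ must span the same plane of matrices: they are the rank-1 matrices of the form x·S₀ + y·S₁.
The 2×2 minor of x·S₀ + y·S₁ on rows {0,1}, columns {0,1} is −720·x² + 480·xy = (-240)·(3·x − 2·y)(x), vanishing at (x:y) = (2:3) and (0:1).
M₁ = 2·S₀ + 3·S₁ = [[36, -12, -12], [36, -12, -12], [54, -18, -18]] = 6·(2, 2, 3)(3, -1, -1)ᵀ and M₂ = S₁ = [[-8, -8, -8], [12, 12, 12], [-8, -8, -8]] = (-4)·(2, -3, 2)(1, 1, 1)ᵀ, so take a₁ = (2, 2, 3), b₁ = (3, -1, -1), a₂ = (2, -3, 2), b₂ = (1, 1, 1).
Each slice is an integer combination of E₁ = a₁b₁ᵀ and E₂ = a₂b₂ᵀ: S₀ = 3·E₁ + 6·E₂, S₁ = −4·E₂, S₂ = E₁; reading off coefficients, c₁ = (3, 0, 1) and c₂ = (6, -4, 0).
Hence T = (2, 2, 3) (x) (3, -1, -1) (x) (3, 0, 1) + (2, -3, 2) (x) (1, 1, 1) (x) (6, -4, 0), so rank(T) ≤ 2.
These bounds meet, so rank(T) = 2.

2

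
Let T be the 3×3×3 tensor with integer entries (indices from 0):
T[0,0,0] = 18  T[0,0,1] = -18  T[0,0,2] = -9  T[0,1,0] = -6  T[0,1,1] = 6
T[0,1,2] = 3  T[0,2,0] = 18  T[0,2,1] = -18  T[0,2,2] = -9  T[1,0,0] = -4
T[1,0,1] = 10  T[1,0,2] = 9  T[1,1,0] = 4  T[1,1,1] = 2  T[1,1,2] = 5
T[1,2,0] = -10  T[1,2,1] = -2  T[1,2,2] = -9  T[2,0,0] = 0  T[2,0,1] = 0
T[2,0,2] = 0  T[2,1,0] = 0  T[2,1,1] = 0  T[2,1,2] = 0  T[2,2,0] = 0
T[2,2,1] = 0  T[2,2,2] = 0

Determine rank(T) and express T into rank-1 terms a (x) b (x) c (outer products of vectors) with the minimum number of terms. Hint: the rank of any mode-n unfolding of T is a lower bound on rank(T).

Lower bound: the mode-3 unfolding of T (rows indexed by k, columns by (i,j) = (0,0), (0,1), (0,2), (1,0), (1,1), (1,2), (2,0), (2,1), (2,2)) is [[18, -6, 18, -4, 4, -10, 0, 0, 0], [-18, 6, -18, 10, 2, -2, 0, 0, 0], [-9, 3, -9, 9, 5, -9, 0, 0, 0]].
There the 2×2 minor on rows k ∈ {0, 1}, columns (i,j) ∈ {(0,0), (1,0)} is det [[18, -4], [-18, 10]] = 108 ≠ 0, so this unfolding has rank ≥ 2; CP rank is at least every unfolding rank, so rank(T) ≥ 2. (This is only a lower bound: in general the CP rank may exceed every unfolding rank, so we still need to exhibit 2 rank-1 terms summing to T.)
Upper bound — finding two terms. Write S_k = T[:,:,k] for the frontal slices: S₀ = [[18, -6, 18], [-4, 4, -10], [0, 0, 0]], S₁ = [[-18, 6, -18], [10, 2, -2], [0, 0, 0]], S₂ = [[-9, 3, -9], [9, 5, -9], [0, 0, 0]].
If T = a₁ (x) b₁ (x) c₁ + a₂ (x) b₂ (x) c₂ then each S_k = c₁[k]·a₁b₁ᵀ + c₂[k]·a₂b₂ᵀ. S₀ and S₁ are linearly independent, so a₁b₁ᵀ and a₂b₂ᵀ must span the same plane of matrices: they are the rank-1 matrices of the form x·S₀ + y·S₁.
The 2×2 minor of x·S₀ + y·S₁ on rows {0,1}, columns {0,1} is 48·x² + 48·xy − 96·y² = 48·(x + 2·y)(x − y), vanishing at (x:y) = (2:-1) and (1:1).
M₁ = 2·S₀ − S₁ = [[54, -18, 54], [-18, 6, -18], [0, 0, 0]] = 6·[3, -1, 0][3, -1, 3]ᵀ and M₂ = S₀ + S₁ = [[0, 0, 0], [6, 6, -12], [0, 0, 0]] = 6·[0, 1, 0][1, 1, -2]ᵀ, so take a₁ = [3, -1, 0], b₁ = [3, -1, 3], a₂ = [0, 1, 0], b₂ = [1, 1, -2].
Each slice is an integer combination of E₁ = a₁b₁ᵀ and E₂ = a₂b₂ᵀ: S₀ = 2·E₁ + 2·E₂, S₁ = −2·E₁ + 4·E₂, S₂ = −E₁ + 6·E₂; reading off coefficients, c₁ = [2, -2, -1] and c₂ = [2, 4, 6].
Hence T = [3, -1, 0] (x) [3, -1, 3] (x) [2, -2, -1] + [0, 1, 0] (x) [1, 1, -2] (x) [2, 4, 6], so rank(T) ≤ 2.
These bounds meet, so rank(T) = 2.

rank(T) = 2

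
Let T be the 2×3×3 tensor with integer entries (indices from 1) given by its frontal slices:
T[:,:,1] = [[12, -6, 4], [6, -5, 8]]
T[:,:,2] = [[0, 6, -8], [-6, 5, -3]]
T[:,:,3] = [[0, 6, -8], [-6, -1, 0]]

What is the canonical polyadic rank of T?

Lower bound: the mode-3 unfolding of T (rows indexed by k, columns by (i,j) = (1,1), (1,2), (1,3), (2,1), (2,2), (2,3)) is [[12, -6, 4, 6, -5, 8], [0, 6, -8, -6, 5, -3], [0, 6, -8, -6, -1, 0]].
There the 3×3 minor on rows k ∈ {1, 2, 3}, columns (i,j) ∈ {(1,1), (1,2), (2,2)} is det [[12, -6, -5], [0, 6, 5], [0, 6, -1]] = -432 ≠ 0, so this unfolding has rank ≥ 3; CP rank is at least every unfolding rank, so rank(T) ≥ 3. (Flattening ranks never certify an upper bound on CP rank; for that we must actually write T with 3 rank-1 terms.)
Upper bound: T is a sum of 3 rank-1 terms, T = [0, 1] (x) [0, 2, -1] (x) [2, 1, -2] + [1, 1] (x) [1, -1, 1] (x) [8, -4, -4] + [2, -1] (x) [2, 1, -2] (x) [1, 1, 1] (written with every a and b primitive with positive leading entry and the scale carried by c; CP decompositions are not unique, and this one is verified by expanding entrywise), so rank(T) ≤ 3.
These bounds meet, so rank(T) = 3.

3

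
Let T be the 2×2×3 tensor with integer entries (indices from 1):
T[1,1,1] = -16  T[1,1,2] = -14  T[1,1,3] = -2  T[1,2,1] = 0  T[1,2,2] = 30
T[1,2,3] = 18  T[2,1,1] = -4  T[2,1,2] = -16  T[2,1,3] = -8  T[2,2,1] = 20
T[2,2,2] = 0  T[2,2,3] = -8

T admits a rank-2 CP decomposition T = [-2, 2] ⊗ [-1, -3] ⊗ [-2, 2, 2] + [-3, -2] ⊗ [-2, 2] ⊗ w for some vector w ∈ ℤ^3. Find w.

w = [-2, -3, -1]

Subtract the known terms from T to get the rank-1 residual R = [-3, -2] ⊗ [-2, 2] ⊗ w, so R[i,j,k] = a[i]·b[j]·w[k]. Pick indices with nonzero a[1]·b[1] = (-3)·(-2) = 6. Only the fibre through (1,1,·) is needed: R[1,1,:] = T[1,1,:] − Σₗ aₗ[1]bₗ[1]cₗ = [-16, -14, -2] − (-2)·(-1)·[-2, 2, 2] = [-12, -18, -6]. Then w[k] = R[1,1,k] / 6 for each k, giving w = [-12, -18, -6] / 6 = [-2, -3, -1].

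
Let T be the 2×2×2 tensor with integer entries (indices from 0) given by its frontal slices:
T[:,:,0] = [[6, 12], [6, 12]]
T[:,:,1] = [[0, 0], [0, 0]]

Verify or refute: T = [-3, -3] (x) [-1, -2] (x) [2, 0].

Reconstruct entrywise from the claimed factors. For example, T[0,1,1] = 0 and Σₗ aₗ[0]bₗ[1]cₗ[1] = (-3)·(-2)·(0) = 0; checking all 8 entries, every one matches. The claim holds.

Yes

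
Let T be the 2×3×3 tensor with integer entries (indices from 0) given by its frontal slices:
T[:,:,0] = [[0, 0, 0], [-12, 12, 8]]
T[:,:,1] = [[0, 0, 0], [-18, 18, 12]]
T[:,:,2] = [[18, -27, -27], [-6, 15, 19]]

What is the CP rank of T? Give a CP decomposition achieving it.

Lower bound: the mode-2 unfolding of T (rows indexed by j, columns by (i,k) = (0,0), (0,1), (0,2), (1,0), (1,1), (1,2)) is [[0, 0, 18, -12, -18, -6], [0, 0, -27, 12, 18, 15], [0, 0, -27, 8, 12, 19]].
There the 2×2 minor on rows j ∈ {0, 1}, columns (i,k) ∈ {(0,2), (1,0)} is det [[18, -12], [-27, 12]] = -108 ≠ 0, so this unfolding has rank ≥ 2; CP rank is at least every unfolding rank, so rank(T) ≥ 2. (Flattening ranks never certify an upper bound on CP rank; for that we must actually write T with 2 rank-1 terms.)
Upper bound — finding two terms. Write S_k = T[:,:,k] for the frontal slices: S₀ = [[0, 0, 0], [-12, 12, 8]], S₁ = [[0, 0, 0], [-18, 18, 12]], S₂ = [[18, -27, -27], [-6, 15, 19]].
If T = a₁ ⊗ b₁ ⊗ c₁ + a₂ ⊗ b₂ ⊗ c₂ then each S_k = c₁[k]·a₁b₁ᵀ + c₂[k]·a₂b₂ᵀ. S₀ and S₂ are linearly independent, so a₁b₁ᵀ and a₂b₂ᵀ must span the same plane of matrices: they are the rank-1 matrices of the form x·S₀ + y·S₂.
The 2×2 minor of x·S₀ + y·S₂ on rows {0,1}, columns {0,1} is −108·xy + 108·y² = (-108)·(x − y)(y), vanishing at (x:y) = (1:1) and (1:0).
M₁ = S₀ + S₂ = [[18, -27, -27], [-18, 27, 27]] = 9·[1, -1][2, -3, -3]ᵀ and M₂ = S₀ = [[0, 0, 0], [-12, 12, 8]] = (-4)·[0, 1][3, -3, -2]ᵀ, so take a₁ = [1, -1], b₁ = [2, -3, -3], a₂ = [0, 1], b₂ = [3, -3, -2].
Each slice is an integer combination of E₁ = a₁b₁ᵀ and E₂ = a₂b₂ᵀ: S₀ = −4·E₂, S₁ = −6·E₂, S₂ = 9·E₁ + 4·E₂; reading off coefficients, c₁ = [0, 0, 9] and c₂ = [-4, -6, 4].
Hence T = [1, -1] ⊗ [2, -3, -3] ⊗ [0, 0, 9] + [0, 1] ⊗ [3, -3, -2] ⊗ [-4, -6, 4], so rank(T) ≤ 2.
These bounds meet, so rank(T) = 2.

rank(T) = 2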